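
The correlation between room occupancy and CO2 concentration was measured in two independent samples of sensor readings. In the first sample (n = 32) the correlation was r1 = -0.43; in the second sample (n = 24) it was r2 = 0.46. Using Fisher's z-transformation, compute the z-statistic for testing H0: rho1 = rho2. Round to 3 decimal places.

Fisher z-transforms: z1 = atanh(-0.43) = -0.459897, z2 = atanh(0.46) = 0.497311; difference d = -0.957208
Var(d) = 1/29 + 1/21 = 0.0344828 + 0.0476190 = 0.0821018
z = d/√Var(d) = -0.957208 / √0.0821018 = -0.957208 / 0.286534 = -3.341

-3.341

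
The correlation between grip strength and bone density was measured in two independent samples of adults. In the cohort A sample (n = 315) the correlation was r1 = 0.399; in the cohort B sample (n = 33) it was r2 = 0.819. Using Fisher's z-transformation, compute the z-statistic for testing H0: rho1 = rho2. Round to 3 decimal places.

-3.826

z1 = atanh(0.399) = 0.422459,  z2 = atanh(0.819) = 1.153773
SE = √(1/(n1−3) + 1/(n2−3)) = √(1/312 + 1/30) = √(0.0032051 + 0.0333333) = √0.0365384 = 0.191150
z = (z1 − z2)/SE = (0.422459 − 1.153773) / 0.191150 = -0.731314 / 0.191150 = -3.826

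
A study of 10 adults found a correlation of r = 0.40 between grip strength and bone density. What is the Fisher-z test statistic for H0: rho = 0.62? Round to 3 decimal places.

-0.797

z_r = atanh(0.40) = 0.423649,  z_0 = atanh(0.62) = 0.725005
SE = 1/√(n−3) = 1/√7 = 0.377964
z = (z_r − z_0)/SE = (0.423649 − 0.725005) / 0.377964 = -0.301356 / 0.377964 = -0.797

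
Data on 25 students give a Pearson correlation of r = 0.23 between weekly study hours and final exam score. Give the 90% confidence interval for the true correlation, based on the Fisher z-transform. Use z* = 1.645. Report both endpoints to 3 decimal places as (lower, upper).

Fisher z: z_r = atanh(r) = ½·ln((1+0.23)/(1−0.23)) = 0.234189
SE(z) = 1/√(n−3) = 1/√22 = 0.213201
90% ⇒ z* = 1.645; margin = 1.645·0.213201 = 0.350716
CI on z-scale: (-0.116527, 0.584905)
Back-transform: tanh(-0.116527) = -0.116002, tanh(0.584905) = 0.526221

(-0.116, 0.526)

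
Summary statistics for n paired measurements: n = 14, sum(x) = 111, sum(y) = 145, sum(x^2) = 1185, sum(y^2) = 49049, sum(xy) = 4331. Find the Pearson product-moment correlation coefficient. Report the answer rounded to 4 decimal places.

S_xy = nΣxy − ΣxΣy = 14·4331 − 111·145 = 60634 − 16095 = 44539
S_xx = nΣx² − (Σx)² = 14·1185 − 111² = 16590 − 12321 = 4269
S_yy = nΣy² − (Σy)² = 14·49049 − 145² = 686686 − 21025 = 665661
r = S_xy / √(S_xx·S_yy) = 44539 / √(4269·665661) = 44539 / √2841706809 = 44539 / 53307.6618 = 0.8355

0.8355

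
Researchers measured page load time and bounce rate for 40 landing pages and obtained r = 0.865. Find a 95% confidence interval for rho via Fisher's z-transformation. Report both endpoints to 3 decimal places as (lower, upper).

(0.758, 0.927)

z_r = atanh(0.865) = 1.312871;  SE = 1/√(n−3) = 1/√37 = 0.164399
z-limits: 1.312871 ± 1.960·0.164399 = 1.312871 ± 0.322222 = [0.990649, 1.635093]
ρ-limits: (tanh 0.990649, tanh 1.635093) = (0.758, 0.927)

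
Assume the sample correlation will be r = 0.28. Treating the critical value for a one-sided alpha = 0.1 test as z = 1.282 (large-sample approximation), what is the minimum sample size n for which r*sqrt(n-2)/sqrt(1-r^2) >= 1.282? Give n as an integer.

22

Need r·√(n−2)/√(1−r²) ≥ 1.282
√(n−2) ≥ 1.282·√(1−0.0784) / 0.28 = 1.282·0.960000 / 0.28 = 4.3954
n−2 ≥ 19.3195  ⇒  n ≥ 21.3195
Smallest integer n = 22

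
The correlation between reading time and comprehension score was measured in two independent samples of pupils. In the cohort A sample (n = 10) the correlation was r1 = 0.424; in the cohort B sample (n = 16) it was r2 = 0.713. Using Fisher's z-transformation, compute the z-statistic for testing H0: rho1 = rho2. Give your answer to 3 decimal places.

Fisher z-transforms: z1 = atanh(0.424) = 0.452559, z2 = atanh(0.713) = 0.893260; difference d = -0.440701
Var(d) = 1/7 + 1/13 = 0.1428571 + 0.0769231 = 0.2197802
z = d/√Var(d) = -0.440701 / √0.2197802 = -0.440701 / 0.468807 = -0.940

-0.940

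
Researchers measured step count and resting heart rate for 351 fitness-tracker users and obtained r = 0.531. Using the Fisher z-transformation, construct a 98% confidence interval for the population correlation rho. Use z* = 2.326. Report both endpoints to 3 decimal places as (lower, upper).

Fisher z: z_r = atanh(r) = ½·ln((1+0.531)/(1−0.531)) = 0.591537
SE(z) = 1/√(n−3) = 1/√348 = 0.053606
98% ⇒ z* = 2.326; margin = 2.326·0.053606 = 0.124688
CI on z-scale: (0.466849, 0.716225)
Back-transform: tanh(0.466849) = 0.435650, tanh(0.716225) = 0.614566

(0.436, 0.615)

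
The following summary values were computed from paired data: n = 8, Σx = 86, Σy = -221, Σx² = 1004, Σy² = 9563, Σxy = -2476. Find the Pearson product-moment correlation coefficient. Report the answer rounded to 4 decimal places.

-0.1912

S_xy = nΣxy − ΣxΣy = 8·(-2476) − 86·(-221) = -19808 − (-19006) = -802
S_xx = nΣx² − (Σx)² = 8·1004 − 86² = 8032 − 7396 = 636
S_yy = nΣy² − (Σy)² = 8·9563 − (-221)² = 76504 − 48841 = 27663
r = S_xy / √(S_xx·S_yy) = -802 / √(636·27663) = -802 / √17593668 = -802 / 4194.4807 = -0.1912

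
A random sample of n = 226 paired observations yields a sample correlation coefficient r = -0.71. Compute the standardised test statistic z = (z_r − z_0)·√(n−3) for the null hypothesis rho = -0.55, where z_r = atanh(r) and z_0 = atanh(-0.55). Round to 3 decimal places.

z_r = atanh(-0.71) = -0.887184,  z_0 = atanh(-0.55) = -0.618381
SE = 1/√(n−3) = 1/√223 = 0.066965
z = (z_r − z_0)/SE = (-0.887184 − (-0.618381)) / 0.066965 = -0.268803 / 0.066965 = -4.014

-4.014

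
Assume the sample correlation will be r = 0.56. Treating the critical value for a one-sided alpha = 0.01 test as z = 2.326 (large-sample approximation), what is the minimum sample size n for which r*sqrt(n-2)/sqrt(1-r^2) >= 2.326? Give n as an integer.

14

Need r·√(n−2)/√(1−r²) ≥ 2.326
√(n−2) ≥ 2.326·√(1−0.3136) / 0.56 = 2.326·0.828493 / 0.56 = 3.4412
n−2 ≥ 11.8419  ⇒  n ≥ 13.8419
Smallest integer n = 14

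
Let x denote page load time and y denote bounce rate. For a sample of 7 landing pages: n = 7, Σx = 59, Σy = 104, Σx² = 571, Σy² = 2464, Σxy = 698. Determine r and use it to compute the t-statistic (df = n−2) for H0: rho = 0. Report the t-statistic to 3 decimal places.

-2.109

S_xy = nΣxy − ΣxΣy = 7·698 − 59·104 = 4886 − 6136 = -1250
S_xx = nΣx² − (Σx)² = 7·571 − 59² = 3997 − 3481 = 516
S_yy = nΣy² − (Σy)² = 7·2464 − 104² = 17248 − 10816 = 6432
r = S_xy / √(S_xx·S_yy) = -1250 / √(516·6432) = -1250 / √3318912 = -1250 / 1821.7881 = -0.6861
t = r·√(n−2)/√(1−r²) = -0.6861·√5 / √(1−0.470733) = -1.534166 / 0.727507 = -2.109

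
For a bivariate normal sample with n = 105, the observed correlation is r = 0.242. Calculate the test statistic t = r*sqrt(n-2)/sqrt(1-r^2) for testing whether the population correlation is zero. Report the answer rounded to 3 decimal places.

2.531

1 − r² = 1 − 0.058564 = 0.941436;  √(1−r²) = 0.970276
√(n−2) = √103 = 10.148892
t = r·√(n−2)/√(1−r²) = 0.242 · 10.148892 / 0.970276 = 2.531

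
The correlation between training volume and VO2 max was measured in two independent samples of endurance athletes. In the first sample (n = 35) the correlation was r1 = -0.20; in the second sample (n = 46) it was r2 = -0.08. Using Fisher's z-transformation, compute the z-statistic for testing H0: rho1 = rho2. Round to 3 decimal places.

-0.525

z1 = atanh(-0.20) = -0.202733,  z2 = atanh(-0.08) = -0.080171
SE = √(1/(n1−3) + 1/(n2−3)) = √(1/32 + 1/43) = √(0.0312500 + 0.0232558) = √0.0545058 = 0.233465
z = (z1 − z2)/SE = (-0.202733 − (-0.080171)) / 0.233465 = -0.122562 / 0.233465 = -0.525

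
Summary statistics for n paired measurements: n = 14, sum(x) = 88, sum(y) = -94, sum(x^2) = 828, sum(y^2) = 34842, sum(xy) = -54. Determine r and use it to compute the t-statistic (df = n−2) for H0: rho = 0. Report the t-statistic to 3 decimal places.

0.616

Numerator: nΣxy − (Σx)(Σy) = 14·(-54) − (88)(-94) = 7516
Denominator: √[(nΣx²−(Σx)²)(nΣy²−(Σy)²)]
  nΣx²−(Σx)² = 14·828 − 7744 = 3848;  nΣy²−(Σy)² = 14·34842 − 8836 = 478952
  √(3848·478952) = √1843007296 = 42930.2608
r = 7516 / 42930.2608 = 0.1751
t = r·√(n−2)/√(1−r²) = 0.1751·√12 / √(1−0.030660) = 0.606564 / 0.984551 = 0.616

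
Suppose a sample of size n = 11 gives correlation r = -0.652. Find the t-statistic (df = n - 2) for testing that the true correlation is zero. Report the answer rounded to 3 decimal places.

-2.580

1 − r² = 1 − 0.425104 = 0.574896;  √(1−r²) = 0.758219
√(n−2) = √9 = 3.000000
t = r·√(n−2)/√(1−r²) = -0.652 · 3.000000 / 0.758219 = -2.580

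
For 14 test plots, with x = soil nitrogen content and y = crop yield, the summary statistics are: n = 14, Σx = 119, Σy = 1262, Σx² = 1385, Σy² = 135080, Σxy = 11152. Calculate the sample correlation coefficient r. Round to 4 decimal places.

Numerator: nΣxy − (Σx)(Σy) = 14·11152 − (119)(1262) = 5950
Denominator: √[(nΣx²−(Σx)²)(nΣy²−(Σy)²)]
  nΣx²−(Σx)² = 14·1385 − 14161 = 5229;  nΣy²−(Σy)² = 14·135080 − 1592644 = 298476
  √(5229·298476) = √1560731004 = 39506.0882
r = 5950 / 39506.0882 = 0.1506

0.1506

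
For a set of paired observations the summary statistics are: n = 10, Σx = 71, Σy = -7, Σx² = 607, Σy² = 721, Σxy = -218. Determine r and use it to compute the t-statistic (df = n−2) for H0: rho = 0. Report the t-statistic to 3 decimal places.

-2.235

S_xy = nΣxy − ΣxΣy = 10·(-218) − 71·(-7) = -2180 − (-497) = -1683
S_xx = nΣx² − (Σx)² = 10·607 − 71² = 6070 − 5041 = 1029
S_yy = nΣy² − (Σy)² = 10·721 − (-7)² = 7210 − 49 = 7161
r = S_xy / √(S_xx·S_yy) = -1683 / √(1029·7161) = -1683 / √7368669 = -1683 / 2714.5292 = -0.6200
t = r·√(n−2)/√(1−r²) = -0.6200·√8 / √(1−0.384400) = -1.753625 / 0.784602 = -2.235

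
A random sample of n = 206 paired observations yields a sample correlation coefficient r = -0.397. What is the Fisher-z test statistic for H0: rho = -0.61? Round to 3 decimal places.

Fisher z: atanh(-0.397) = -0.420083, atanh(-0.61) = -0.708921
z = (z_r − z_0)·√(n−3) = (-0.420083 − (-0.708921))·√203 = 0.288838 · 14.247807 = 4.115

4.115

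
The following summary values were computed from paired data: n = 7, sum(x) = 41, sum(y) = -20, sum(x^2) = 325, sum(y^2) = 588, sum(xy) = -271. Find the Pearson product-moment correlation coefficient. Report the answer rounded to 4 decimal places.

-0.7249

S_xy = nΣxy − ΣxΣy = 7·(-271) − 41·(-20) = -1897 − (-820) = -1077
S_xx = nΣx² − (Σx)² = 7·325 − 41² = 2275 − 1681 = 594
S_yy = nΣy² − (Σy)² = 7·588 − (-20)² = 4116 − 400 = 3716
r = S_xy / √(S_xx·S_yy) = -1077 / √(594·3716) = -1077 / √2207304 = -1077 / 1485.6998 = -0.7249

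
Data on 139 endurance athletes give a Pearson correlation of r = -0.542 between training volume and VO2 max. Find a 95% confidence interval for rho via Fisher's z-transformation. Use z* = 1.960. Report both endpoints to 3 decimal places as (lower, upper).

z_r = atanh(-0.542) = -0.606983;  SE = 1/√(n−3) = 1/√136 = 0.085749
z-limits: -0.606983 ± 1.960·0.085749 = -0.606983 ± 0.168068 = [-0.775051, -0.438915]
ρ-limits: (tanh -0.775051, tanh -0.438915) = (-0.650, -0.413)

(-0.650, -0.413)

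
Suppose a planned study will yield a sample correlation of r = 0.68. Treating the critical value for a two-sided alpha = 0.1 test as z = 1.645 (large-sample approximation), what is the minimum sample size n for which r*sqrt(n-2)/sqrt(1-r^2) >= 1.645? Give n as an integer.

r√(n−2)/√(1−r²) ≥ 1.645  ⇔  n−2 ≥ (1.645)²·(1−r²)/r²
(1−r²)/r² = (1−0.4624)/0.4624 = 1.1626
n ≥ 2 + 2.706025·1.1626 = 2 + 3.1460 = 5.1460
⌈5.1460⌉ = 6

6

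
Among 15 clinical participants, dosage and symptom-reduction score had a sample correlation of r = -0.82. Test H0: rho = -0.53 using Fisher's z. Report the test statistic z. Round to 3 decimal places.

Fisher z: atanh(-0.82) = -1.156817, atanh(-0.53) = -0.590145
z = (z_r − z_0)·√(n−3) = (-1.156817 − (-0.590145))·√12 = -0.566672 · 3.464102 = -1.963

-1.963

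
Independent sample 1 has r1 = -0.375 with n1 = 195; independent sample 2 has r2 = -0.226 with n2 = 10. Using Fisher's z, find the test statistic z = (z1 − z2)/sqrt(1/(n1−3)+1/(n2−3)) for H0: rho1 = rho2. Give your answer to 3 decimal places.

-0.427

Fisher z-transforms: z1 = atanh(-0.375) = -0.394229, z2 = atanh(-0.226) = -0.229970; difference d = -0.164259
Var(d) = 1/192 + 1/7 = 0.0052083 + 0.1428571 = 0.1480654
z = d/√Var(d) = -0.164259 / √0.1480654 = -0.164259 / 0.384793 = -0.427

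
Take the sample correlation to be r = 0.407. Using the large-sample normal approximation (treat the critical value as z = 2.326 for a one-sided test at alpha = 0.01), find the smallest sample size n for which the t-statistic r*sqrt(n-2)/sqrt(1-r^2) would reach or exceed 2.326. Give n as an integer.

30

Need r·√(n−2)/√(1−r²) ≥ 2.326
√(n−2) ≥ 2.326·√(1−0.165649) / 0.407 = 2.326·0.913428 / 0.407 = 5.2202
n−2 ≥ 27.2505  ⇒  n ≥ 29.2505
Smallest integer n = 30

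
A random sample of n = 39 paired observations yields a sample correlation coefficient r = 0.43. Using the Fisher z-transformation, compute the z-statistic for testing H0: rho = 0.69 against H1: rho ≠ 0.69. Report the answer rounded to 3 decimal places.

Fisher z: atanh(0.43) = 0.459897, atanh(0.69) = 0.847956
z = (z_r − z_0)·√(n−3) = (0.459897 − 0.847956)·√36 = -0.388059 · 6.000000 = -2.328

-2.328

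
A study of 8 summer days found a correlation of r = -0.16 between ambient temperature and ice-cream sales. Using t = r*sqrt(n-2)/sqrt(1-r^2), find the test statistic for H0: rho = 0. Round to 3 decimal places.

-0.397

t = r·√(n−2) / √(1−r²) with r = -0.16, n = 8
  = -0.16·√6 / √(1 − 0.0256)
  = -0.16·2.449490 / 0.987117
  = -0.391918 / 0.987117 = -0.397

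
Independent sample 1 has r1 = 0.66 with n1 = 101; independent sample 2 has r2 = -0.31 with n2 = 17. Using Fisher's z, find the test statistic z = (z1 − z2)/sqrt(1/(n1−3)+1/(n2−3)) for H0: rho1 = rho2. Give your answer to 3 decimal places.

3.897

z1 = atanh(0.66) = 0.792814,  z2 = atanh(-0.31) = -0.320545
SE = √(1/(n1−3) + 1/(n2−3)) = √(1/98 + 1/14) = √(0.0102041 + 0.0714286) = √0.0816327 = 0.285714
z = (z1 − z2)/SE = (0.792814 − (-0.320545)) / 0.285714 = 1.113359 / 0.285714 = 3.897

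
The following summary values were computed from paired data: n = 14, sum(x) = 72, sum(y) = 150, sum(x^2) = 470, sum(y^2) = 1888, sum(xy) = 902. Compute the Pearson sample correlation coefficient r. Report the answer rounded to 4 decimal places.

0.7802

Numerator: nΣxy − (Σx)(Σy) = 14·902 − (72)(150) = 1828
Denominator: √[(nΣx²−(Σx)²)(nΣy²−(Σy)²)]
  nΣx²−(Σx)² = 14·470 − 5184 = 1396;  nΣy²−(Σy)² = 14·1888 − 22500 = 3932
  √(1396·3932) = √5489072 = 2342.8769
r = 1828 / 2342.8769 = 0.7802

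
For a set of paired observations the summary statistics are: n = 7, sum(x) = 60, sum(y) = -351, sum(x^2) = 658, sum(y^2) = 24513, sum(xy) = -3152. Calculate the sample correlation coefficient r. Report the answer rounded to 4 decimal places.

-0.1439

S_xy = nΣxy − ΣxΣy = 7·(-3152) − 60·(-351) = -22064 − (-21060) = -1004
S_xx = nΣx² − (Σx)² = 7·658 − 60² = 4606 − 3600 = 1006
S_yy = nΣy² − (Σy)² = 7·24513 − (-351)² = 171591 − 123201 = 48390
r = S_xy / √(S_xx·S_yy) = -1004 / √(1006·48390) = -1004 / √48680340 = -1004 / 6977.1298 = -0.1439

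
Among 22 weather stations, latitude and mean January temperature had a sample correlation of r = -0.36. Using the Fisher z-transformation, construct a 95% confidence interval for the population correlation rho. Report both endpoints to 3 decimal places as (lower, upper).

(-0.679, 0.073)

z_r = atanh(-0.36) = -0.376886;  SE = 1/√(n−3) = 1/√19 = 0.229416
z-limits: -0.376886 ± 1.960·0.229416 = -0.376886 ± 0.449655 = [-0.826541, 0.072769]
ρ-limits: (tanh -0.826541, tanh 0.072769) = (-0.679, 0.073)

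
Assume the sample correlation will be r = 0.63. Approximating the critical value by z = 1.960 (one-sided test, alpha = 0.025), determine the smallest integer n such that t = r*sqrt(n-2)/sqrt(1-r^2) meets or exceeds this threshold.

8

r√(n−2)/√(1−r²) ≥ 1.960  ⇔  n−2 ≥ (1.960)²·(1−r²)/r²
(1−r²)/r² = (1−0.3969)/0.3969 = 1.5195
n ≥ 2 + 3.8416·1.5195 = 2 + 5.8373 = 7.8373
⌈7.8373⌉ = 8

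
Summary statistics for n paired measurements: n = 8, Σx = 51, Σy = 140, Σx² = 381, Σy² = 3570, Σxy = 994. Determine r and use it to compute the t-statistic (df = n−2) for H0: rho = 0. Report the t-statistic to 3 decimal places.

1.087

Numerator: nΣxy − (Σx)(Σy) = 8·994 − (51)(140) = 812
Denominator: √[(nΣx²−(Σx)²)(nΣy²−(Σy)²)]
  nΣx²−(Σx)² = 8·381 − 2601 = 447;  nΣy²−(Σy)² = 8·3570 − 19600 = 8960
  √(447·8960) = √4005120 = 2001.2796
r = 812 / 2001.2796 = 0.4057
t = r·√(n−2)/√(1−r²) = 0.4057·√6 / √(1−0.164592) = 0.993758 / 0.914007 = 1.087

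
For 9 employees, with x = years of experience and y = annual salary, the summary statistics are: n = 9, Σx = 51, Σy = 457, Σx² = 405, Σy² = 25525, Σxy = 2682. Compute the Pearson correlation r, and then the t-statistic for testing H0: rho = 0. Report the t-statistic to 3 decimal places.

S_xy = nΣxy − ΣxΣy = 9·2682 − 51·457 = 24138 − 23307 = 831
S_xx = nΣx² − (Σx)² = 9·405 − 51² = 3645 − 2601 = 1044
S_yy = nΣy² − (Σy)² = 9·25525 − 457² = 229725 − 208849 = 20876
r = S_xy / √(S_xx·S_yy) = 831 / √(1044·20876) = 831 / √21794544 = 831 / 4668.4627 = 0.1780
t = r·√(n−2)/√(1−r²) = 0.1780·√7 / √(1−0.031684) = 0.470944 / 0.984030 = 0.479

0.479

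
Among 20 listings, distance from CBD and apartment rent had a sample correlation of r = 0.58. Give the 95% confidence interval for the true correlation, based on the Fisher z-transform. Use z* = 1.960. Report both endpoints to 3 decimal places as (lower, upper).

(0.185, 0.814)

z_r = atanh(0.58) = 0.662463;  SE = 1/√(n−3) = 1/√17 = 0.242536
z-limits: 0.662463 ± 1.960·0.242536 = 0.662463 ± 0.475371 = [0.187092, 1.137834]
ρ-limits: (tanh 0.187092, tanh 1.137834) = (0.185, 0.814)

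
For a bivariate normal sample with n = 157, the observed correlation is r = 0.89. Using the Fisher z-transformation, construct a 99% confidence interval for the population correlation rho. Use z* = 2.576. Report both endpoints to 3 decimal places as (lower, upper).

z_r = atanh(0.89) = 1.421926;  SE = 1/√(n−3) = 1/√154 = 0.080582
z-limits: 1.421926 ± 2.576·0.080582 = 1.421926 ± 0.207579 = [1.214347, 1.629505]
ρ-limits: (tanh 1.214347, tanh 1.629505) = (0.838, 0.926)

(0.838, 0.926)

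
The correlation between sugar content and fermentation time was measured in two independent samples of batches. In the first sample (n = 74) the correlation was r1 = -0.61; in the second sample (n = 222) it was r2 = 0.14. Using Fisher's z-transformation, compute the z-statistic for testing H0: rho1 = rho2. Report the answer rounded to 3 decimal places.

z1 = atanh(-0.61) = -0.708921,  z2 = atanh(0.14) = 0.140926
SE = √(1/(n1−3) + 1/(n2−3)) = √(1/71 + 1/219) = √(0.0140845 + 0.0045662) = √0.0186507 = 0.136568
z = (z1 − z2)/SE = (-0.708921 − 0.140926) / 0.136568 = -0.849847 / 0.136568 = -6.223

-6.223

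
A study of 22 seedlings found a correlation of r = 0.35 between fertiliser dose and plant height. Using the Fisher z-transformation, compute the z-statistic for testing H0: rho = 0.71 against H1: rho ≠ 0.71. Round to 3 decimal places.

z_r = atanh(0.35) = 0.365444,  z_0 = atanh(0.71) = 0.887184
SE = 1/√(n−3) = 1/√19 = 0.229416
z = (z_r − z_0)/SE = (0.365444 − 0.887184) / 0.229416 = -0.521740 / 0.229416 = -2.274

-2.274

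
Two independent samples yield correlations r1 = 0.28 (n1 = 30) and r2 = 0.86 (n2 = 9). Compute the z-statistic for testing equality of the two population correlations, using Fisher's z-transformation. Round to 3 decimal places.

-2.228

Fisher z-transforms: z1 = atanh(0.28) = 0.287682, z2 = atanh(0.86) = 1.293345; difference d = -1.005663
Var(d) = 1/27 + 1/6 = 0.0370370 + 0.1666667 = 0.2037037
z = d/√Var(d) = -1.005663 / √0.2037037 = -1.005663 / 0.451335 = -2.228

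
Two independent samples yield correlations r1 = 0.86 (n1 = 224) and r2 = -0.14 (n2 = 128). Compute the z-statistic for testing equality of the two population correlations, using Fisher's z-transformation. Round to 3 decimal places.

12.816

Fisher z-transforms: z1 = atanh(0.86) = 1.293345, z2 = atanh(-0.14) = -0.140926; difference d = 1.434271
Var(d) = 1/221 + 1/125 = 0.0045249 + 0.0080000 = 0.0125249
z = d/√Var(d) = 1.434271 / √0.0125249 = 1.434271 / 0.111915 = 12.816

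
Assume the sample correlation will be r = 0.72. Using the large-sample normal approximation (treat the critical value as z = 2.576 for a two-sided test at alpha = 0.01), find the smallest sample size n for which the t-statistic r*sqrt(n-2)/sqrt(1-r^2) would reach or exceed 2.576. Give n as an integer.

Need r·√(n−2)/√(1−r²) ≥ 2.576
√(n−2) ≥ 2.576·√(1−0.5184) / 0.72 = 2.576·0.693974 / 0.72 = 2.4829
n−2 ≥ 6.1648  ⇒  n ≥ 8.1648
Smallest integer n = 9

9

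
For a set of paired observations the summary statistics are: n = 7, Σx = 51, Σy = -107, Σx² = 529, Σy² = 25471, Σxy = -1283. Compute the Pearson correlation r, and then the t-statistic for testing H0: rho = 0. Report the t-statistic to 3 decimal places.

S_xy = nΣxy − ΣxΣy = 7·(-1283) − 51·(-107) = -8981 − (-5457) = -3524
S_xx = nΣx² − (Σx)² = 7·529 − 51² = 3703 − 2601 = 1102
S_yy = nΣy² − (Σy)² = 7·25471 − (-107)² = 178297 − 11449 = 166848
r = S_xy / √(S_xx·S_yy) = -3524 / √(1102·166848) = -3524 / √183866496 = -3524 / 13559.7381 = -0.2599
t = r·√(n−2)/√(1−r²) = -0.2599·√5 / √(1−0.067548) = -0.581154 / 0.965636 = -0.602

-0.602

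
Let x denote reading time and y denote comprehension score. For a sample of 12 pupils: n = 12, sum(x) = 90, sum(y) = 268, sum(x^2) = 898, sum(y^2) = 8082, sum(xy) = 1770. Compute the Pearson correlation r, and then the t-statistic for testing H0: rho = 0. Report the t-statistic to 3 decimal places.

Numerator: nΣxy − (Σx)(Σy) = 12·1770 − (90)(268) = -2880
Denominator: √[(nΣx²−(Σx)²)(nΣy²−(Σy)²)]
  nΣx²−(Σx)² = 12·898 − 8100 = 2676;  nΣy²−(Σy)² = 12·8082 − 71824 = 25160
  √(2676·25160) = √67328160 = 8205.3738
r = -2880 / 8205.3738 = -0.3510
t = r·√(n−2)/√(1−r²) = -0.3510·√10 / √(1−0.123201) = -1.109959 / 0.936375 = -1.185

-1.185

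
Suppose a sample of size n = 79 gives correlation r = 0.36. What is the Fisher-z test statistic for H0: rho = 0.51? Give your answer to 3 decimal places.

-1.620

z_r = atanh(0.36) = 0.376886,  z_0 = atanh(0.51) = 0.562730
SE = 1/√(n−3) = 1/√76 = 0.114708
z = (z_r − z_0)/SE = (0.376886 − 0.562730) / 0.114708 = -0.185844 / 0.114708 = -1.620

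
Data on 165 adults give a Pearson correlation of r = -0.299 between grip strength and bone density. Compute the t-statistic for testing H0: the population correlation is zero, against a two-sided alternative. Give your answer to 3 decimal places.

t = r·√(n−2) / √(1−r²) with r = -0.299, n = 165
  = -0.299·√163 / √(1 − 0.089401)
  = -0.299·12.767145 / 0.954253
  = -3.817376 / 0.954253 = -4.000

-4.000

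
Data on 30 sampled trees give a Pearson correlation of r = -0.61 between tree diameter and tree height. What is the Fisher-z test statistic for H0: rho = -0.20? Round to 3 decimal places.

-2.630

Fisher z: atanh(-0.61) = -0.708921, atanh(-0.20) = -0.202733
z = (z_r − z_0)·√(n−3) = (-0.708921 − (-0.202733))·√27 = -0.506188 · 5.196152 = -2.630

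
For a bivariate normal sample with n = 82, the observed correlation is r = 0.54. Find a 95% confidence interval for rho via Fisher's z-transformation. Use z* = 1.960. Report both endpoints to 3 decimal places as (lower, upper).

(0.366, 0.678)

z_r = atanh(0.54) = 0.604156;  SE = 1/√(n−3) = 1/√79 = 0.112509
z-limits: 0.604156 ± 1.960·0.112509 = 0.604156 ± 0.220518 = [0.383638, 0.824674]
ρ-limits: (tanh 0.383638, tanh 0.824674) = (0.366, 0.678)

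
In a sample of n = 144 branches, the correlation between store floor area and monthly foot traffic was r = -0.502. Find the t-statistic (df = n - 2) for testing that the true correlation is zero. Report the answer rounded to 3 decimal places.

-6.917

t = r·√(n−2) / √(1−r²) with r = -0.502, n = 144
  = -0.502·√142 / √(1 − 0.252004)
  = -0.502·11.916375 / 0.864868
  = -5.982020 / 0.864868 = -6.917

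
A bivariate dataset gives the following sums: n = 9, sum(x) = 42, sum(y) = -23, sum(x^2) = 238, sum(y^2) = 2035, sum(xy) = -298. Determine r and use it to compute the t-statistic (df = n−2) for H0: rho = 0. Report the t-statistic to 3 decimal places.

Numerator: nΣxy − (Σx)(Σy) = 9·(-298) − (42)(-23) = -1716
Denominator: √[(nΣx²−(Σx)²)(nΣy²−(Σy)²)]
  nΣx²−(Σx)² = 9·238 − 1764 = 378;  nΣy²−(Σy)² = 9·2035 − 529 = 17786
  √(378·17786) = √6723108 = 2592.8957
r = -1716 / 2592.8957 = -0.6618
t = r·√(n−2)/√(1−r²) = -0.6618·√7 / √(1−0.437979) = -1.750958 / 0.749681 = -2.336

-2.336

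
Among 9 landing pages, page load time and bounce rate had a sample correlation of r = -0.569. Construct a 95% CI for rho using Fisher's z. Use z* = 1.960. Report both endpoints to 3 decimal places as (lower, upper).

z_r = atanh(-0.569) = -0.646043;  SE = 1/√(n−3) = 1/√6 = 0.408248
z-limits: -0.646043 ± 1.960·0.408248 = -0.646043 ± 0.800166 = [-1.446209, 0.154123]
ρ-limits: (tanh -1.446209, tanh 0.154123) = (-0.895, 0.153)

(-0.895, 0.153)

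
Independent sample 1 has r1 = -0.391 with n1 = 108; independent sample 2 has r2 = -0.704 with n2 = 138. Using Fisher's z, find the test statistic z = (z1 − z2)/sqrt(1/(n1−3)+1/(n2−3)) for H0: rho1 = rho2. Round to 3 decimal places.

z1 = atanh(-0.391) = -0.412980,  z2 = atanh(-0.704) = -0.875187
SE = √(1/(n1−3) + 1/(n2−3)) = √(1/105 + 1/135) = √(0.0095238 + 0.0074074) = √0.0169312 = 0.130120
z = (z1 − z2)/SE = (-0.412980 − (-0.875187)) / 0.130120 = 0.462207 / 0.130120 = 3.552

3.552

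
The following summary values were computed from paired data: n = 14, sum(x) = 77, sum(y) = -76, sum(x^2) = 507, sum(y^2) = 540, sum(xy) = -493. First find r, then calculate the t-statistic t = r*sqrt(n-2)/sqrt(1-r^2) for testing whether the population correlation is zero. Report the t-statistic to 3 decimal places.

-3.669

Numerator: nΣxy − (Σx)(Σy) = 14·(-493) − (77)(-76) = -1050
Denominator: √[(nΣx²−(Σx)²)(nΣy²−(Σy)²)]
  nΣx²−(Σx)² = 14·507 − 5929 = 1169;  nΣy²−(Σy)² = 14·540 − 5776 = 1784
  √(1169·1784) = √2085496 = 1444.1246
r = -1050 / 1444.1246 = -0.7271
t = r·√(n−2)/√(1−r²) = -0.7271·√12 / √(1−0.528674) = -2.518748 / 0.686532 = -3.669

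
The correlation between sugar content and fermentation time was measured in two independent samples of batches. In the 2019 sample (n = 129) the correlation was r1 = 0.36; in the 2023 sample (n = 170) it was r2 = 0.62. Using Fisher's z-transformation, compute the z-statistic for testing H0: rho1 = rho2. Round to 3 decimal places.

Fisher z-transforms: z1 = atanh(0.36) = 0.376886, z2 = atanh(0.62) = 0.725005; difference d = -0.348119
Var(d) = 1/126 + 1/167 = 0.0079365 + 0.0059880 = 0.0139245
z = d/√Var(d) = -0.348119 / √0.0139245 = -0.348119 / 0.118002 = -2.950

-2.950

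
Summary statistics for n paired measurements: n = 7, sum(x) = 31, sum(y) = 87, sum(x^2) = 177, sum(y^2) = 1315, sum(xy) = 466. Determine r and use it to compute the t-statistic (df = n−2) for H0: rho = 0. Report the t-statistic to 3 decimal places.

3.431

S_xy = nΣxy − ΣxΣy = 7·466 − 31·87 = 3262 − 2697 = 565
S_xx = nΣx² − (Σx)² = 7·177 − 31² = 1239 − 961 = 278
S_yy = nΣy² − (Σy)² = 7·1315 − 87² = 9205 − 7569 = 1636
r = S_xy / √(S_xx·S_yy) = 565 / √(278·1636) = 565 / √454808 = 565 / 674.3945 = 0.8378
t = r·√(n−2)/√(1−r²) = 0.8378·√5 / √(1−0.701909) = 1.873378 / 0.545977 = 3.431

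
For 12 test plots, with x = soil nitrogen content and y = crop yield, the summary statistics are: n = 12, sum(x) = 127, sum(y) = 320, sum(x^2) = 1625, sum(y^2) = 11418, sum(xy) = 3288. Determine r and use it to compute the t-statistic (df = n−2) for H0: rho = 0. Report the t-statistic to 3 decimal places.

Numerator: nΣxy − (Σx)(Σy) = 12·3288 − (127)(320) = -1184
Denominator: √[(nΣx²−(Σx)²)(nΣy²−(Σy)²)]
  nΣx²−(Σx)² = 12·1625 − 16129 = 3371;  nΣy²−(Σy)² = 12·11418 − 102400 = 34616
  √(3371·34616) = √116690536 = 10802.3394
r = -1184 / 10802.3394 = -0.1096
t = r·√(n−2)/√(1−r²) = -0.1096·√10 / √(1−0.012012) = -0.346586 / 0.993976 = -0.349

-0.349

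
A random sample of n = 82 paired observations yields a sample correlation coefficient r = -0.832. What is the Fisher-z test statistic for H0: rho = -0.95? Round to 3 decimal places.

5.663

z_r = atanh(-0.832) = -1.194600,  z_0 = atanh(-0.95) = -1.831781
SE = 1/√(n−3) = 1/√79 = 0.112509
z = (z_r − z_0)/SE = (-1.194600 − (-1.831781)) / 0.112509 = 0.637181 / 0.112509 = 5.663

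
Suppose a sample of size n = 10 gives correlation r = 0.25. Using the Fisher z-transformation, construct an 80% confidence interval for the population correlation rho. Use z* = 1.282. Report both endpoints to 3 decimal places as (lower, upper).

Fisher z: z_r = atanh(r) = ½·ln((1+0.25)/(1−0.25)) = 0.255413
SE(z) = 1/√(n−3) = 1/√7 = 0.377964
80% ⇒ z* = 1.282; margin = 1.282·0.377964 = 0.484550
CI on z-scale: (-0.229137, 0.739963)
Back-transform: tanh(-0.229137) = -0.225209, tanh(0.739963) = 0.629123

(-0.225, 0.629)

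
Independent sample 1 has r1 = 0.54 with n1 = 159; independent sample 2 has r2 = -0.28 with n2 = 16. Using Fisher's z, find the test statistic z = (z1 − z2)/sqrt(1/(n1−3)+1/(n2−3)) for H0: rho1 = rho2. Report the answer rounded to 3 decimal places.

3.089

Fisher z-transforms: z1 = atanh(0.54) = 0.604156, z2 = atanh(-0.28) = -0.287682; difference d = 0.891838
Var(d) = 1/156 + 1/13 = 0.0064103 + 0.0769231 = 0.0833334
z = d/√Var(d) = 0.891838 / √0.0833334 = 0.891838 / 0.288675 = 3.089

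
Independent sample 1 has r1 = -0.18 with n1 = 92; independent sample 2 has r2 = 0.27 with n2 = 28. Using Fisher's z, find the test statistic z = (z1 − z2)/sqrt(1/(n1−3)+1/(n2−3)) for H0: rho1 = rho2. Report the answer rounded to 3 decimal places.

-2.027

Fisher z-transforms: z1 = atanh(-0.18) = -0.181983, z2 = atanh(0.27) = 0.276864; difference d = -0.458847
Var(d) = 1/89 + 1/25 = 0.0112360 + 0.0400000 = 0.0512360
z = d/√Var(d) = -0.458847 / √0.0512360 = -0.458847 / 0.226354 = -2.027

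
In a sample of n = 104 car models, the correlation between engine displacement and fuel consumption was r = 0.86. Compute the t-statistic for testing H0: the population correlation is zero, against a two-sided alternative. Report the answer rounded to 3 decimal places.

t = r·√(n−2) / √(1−r²) with r = 0.86, n = 104
  = 0.86·√102 / √(1 − 0.7396)
  = 0.86·10.099505 / 0.510294
  = 8.685574 / 0.510294 = 17.021

17.021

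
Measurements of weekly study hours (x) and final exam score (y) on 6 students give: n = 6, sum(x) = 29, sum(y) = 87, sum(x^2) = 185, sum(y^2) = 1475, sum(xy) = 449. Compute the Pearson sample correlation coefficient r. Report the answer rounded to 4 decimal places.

Numerator: nΣxy − (Σx)(Σy) = 6·449 − (29)(87) = 171
Denominator: √[(nΣx²−(Σx)²)(nΣy²−(Σy)²)]
  nΣx²−(Σx)² = 6·185 − 841 = 269;  nΣy²−(Σy)² = 6·1475 − 7569 = 1281
  √(269·1281) = √344589 = 587.0170
r = 171 / 587.0170 = 0.2913

0.2913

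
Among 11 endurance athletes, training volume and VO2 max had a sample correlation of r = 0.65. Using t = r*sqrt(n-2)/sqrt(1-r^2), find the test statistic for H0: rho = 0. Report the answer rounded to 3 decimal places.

1 − r² = 1 − 0.4225 = 0.5775;  √(1−r²) = 0.759934
√(n−2) = √9 = 3.000000
t = r·√(n−2)/√(1−r²) = 0.65 · 3.000000 / 0.759934 = 2.566

2.566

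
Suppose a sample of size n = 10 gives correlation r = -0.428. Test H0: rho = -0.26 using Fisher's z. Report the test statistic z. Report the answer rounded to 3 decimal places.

Fisher z: atanh(-0.428) = -0.457446, atanh(-0.26) = -0.266108
z = (z_r − z_0)·√(n−3) = (-0.457446 − (-0.266108))·√7 = -0.191338 · 2.645751 = -0.506

-0.506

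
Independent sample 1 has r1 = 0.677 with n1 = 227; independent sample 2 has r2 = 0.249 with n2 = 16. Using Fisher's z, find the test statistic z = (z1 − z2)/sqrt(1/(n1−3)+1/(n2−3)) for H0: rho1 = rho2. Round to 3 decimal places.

1.995

Fisher z-transforms: z1 = atanh(0.677) = 0.823555, z2 = atanh(0.249) = 0.254346; difference d = 0.569209
Var(d) = 1/224 + 1/13 = 0.0044643 + 0.0769231 = 0.0813874
z = d/√Var(d) = 0.569209 / √0.0813874 = 0.569209 / 0.285285 = 1.995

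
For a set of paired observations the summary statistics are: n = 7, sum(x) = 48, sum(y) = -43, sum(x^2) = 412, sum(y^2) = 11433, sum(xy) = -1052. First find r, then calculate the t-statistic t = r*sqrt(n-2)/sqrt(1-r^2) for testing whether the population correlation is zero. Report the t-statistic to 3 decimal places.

Numerator: nΣxy − (Σx)(Σy) = 7·(-1052) − (48)(-43) = -5300
Denominator: √[(nΣx²−(Σx)²)(nΣy²−(Σy)²)]
  nΣx²−(Σx)² = 7·412 − 2304 = 580;  nΣy²−(Σy)² = 7·11433 − 1849 = 78182
  √(580·78182) = √45345560 = 6733.9112
r = -5300 / 6733.9112 = -0.7871
t = r·√(n−2)/√(1−r²) = -0.7871·√5 / √(1−0.619526) = -1.760009 / 0.616826 = -2.853

-2.853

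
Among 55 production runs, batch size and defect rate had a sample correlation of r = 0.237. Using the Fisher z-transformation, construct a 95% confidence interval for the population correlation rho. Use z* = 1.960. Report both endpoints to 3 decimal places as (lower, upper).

Fisher z: z_r = atanh(r) = ½·ln((1+0.237)/(1−0.237)) = 0.241593
SE(z) = 1/√(n−3) = 1/√52 = 0.138675
95% ⇒ z* = 1.960; margin = 1.960·0.138675 = 0.271803
CI on z-scale: (-0.030210, 0.513396)
Back-transform: tanh(-0.030210) = -0.030201, tanh(0.513396) = 0.472587

(-0.030, 0.473)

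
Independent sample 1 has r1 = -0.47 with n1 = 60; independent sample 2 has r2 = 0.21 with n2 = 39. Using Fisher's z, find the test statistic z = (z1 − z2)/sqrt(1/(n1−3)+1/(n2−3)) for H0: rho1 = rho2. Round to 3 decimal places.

z1 = atanh(-0.47) = -0.510070,  z2 = atanh(0.21) = 0.213171
SE = √(1/(n1−3) + 1/(n2−3)) = √(1/57 + 1/36) = √(0.0175439 + 0.0277778) = √0.0453217 = 0.212889
z = (z1 − z2)/SE = (-0.510070 − 0.213171) / 0.212889 = -0.723241 / 0.212889 = -3.397

-3.397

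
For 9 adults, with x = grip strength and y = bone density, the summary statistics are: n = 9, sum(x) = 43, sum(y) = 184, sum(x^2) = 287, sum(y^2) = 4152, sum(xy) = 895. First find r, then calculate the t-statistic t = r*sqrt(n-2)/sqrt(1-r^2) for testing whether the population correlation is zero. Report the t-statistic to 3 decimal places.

0.237

Numerator: nΣxy − (Σx)(Σy) = 9·895 − (43)(184) = 143
Denominator: √[(nΣx²−(Σx)²)(nΣy²−(Σy)²)]
  nΣx²−(Σx)² = 9·287 − 1849 = 734;  nΣy²−(Σy)² = 9·4152 − 33856 = 3512
  √(734·3512) = √2577808 = 1605.5554
r = 143 / 1605.5554 = 0.0891
t = r·√(n−2)/√(1−r²) = 0.0891·√7 / √(1−0.007939) = 0.235736 / 0.996023 = 0.237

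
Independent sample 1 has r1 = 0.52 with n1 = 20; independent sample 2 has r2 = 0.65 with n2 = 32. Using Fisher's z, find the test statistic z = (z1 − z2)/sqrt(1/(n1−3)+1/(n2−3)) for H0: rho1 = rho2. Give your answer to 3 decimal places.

-0.651

Fisher z-transforms: z1 = atanh(0.52) = 0.576340, z2 = atanh(0.65) = 0.775299; difference d = -0.198959
Var(d) = 1/17 + 1/29 = 0.0588235 + 0.0344828 = 0.0933063
z = d/√Var(d) = -0.198959 / √0.0933063 = -0.198959 / 0.305461 = -0.651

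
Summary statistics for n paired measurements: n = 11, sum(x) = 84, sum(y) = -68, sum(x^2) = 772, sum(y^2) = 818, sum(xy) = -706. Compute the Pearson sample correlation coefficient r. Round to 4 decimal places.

-0.8196

S_xy = nΣxy − ΣxΣy = 11·(-706) − 84·(-68) = -7766 − (-5712) = -2054
S_xx = nΣx² − (Σx)² = 11·772 − 84² = 8492 − 7056 = 1436
S_yy = nΣy² − (Σy)² = 11·818 − (-68)² = 8998 − 4624 = 4374
r = S_xy / √(S_xx·S_yy) = -2054 / √(1436·4374) = -2054 / √6281064 = -2054 / 2506.2051 = -0.8196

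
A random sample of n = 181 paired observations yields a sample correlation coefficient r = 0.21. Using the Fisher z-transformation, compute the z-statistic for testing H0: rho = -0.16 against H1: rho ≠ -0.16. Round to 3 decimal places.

4.997

z_r = atanh(0.21) = 0.213171,  z_0 = atanh(-0.16) = -0.161387
SE = 1/√(n−3) = 1/√178 = 0.074953
z = (z_r − z_0)/SE = (0.213171 − (-0.161387)) / 0.074953 = 0.374558 / 0.074953 = 4.997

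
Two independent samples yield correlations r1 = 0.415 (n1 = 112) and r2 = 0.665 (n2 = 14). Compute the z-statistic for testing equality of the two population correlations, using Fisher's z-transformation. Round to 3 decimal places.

Fisher z-transforms: z1 = atanh(0.415) = 0.441636, z2 = atanh(0.665) = 0.801725; difference d = -0.360089
Var(d) = 1/109 + 1/11 = 0.0091743 + 0.0909091 = 0.1000834
z = d/√Var(d) = -0.360089 / √0.1000834 = -0.360089 / 0.316360 = -1.138

-1.138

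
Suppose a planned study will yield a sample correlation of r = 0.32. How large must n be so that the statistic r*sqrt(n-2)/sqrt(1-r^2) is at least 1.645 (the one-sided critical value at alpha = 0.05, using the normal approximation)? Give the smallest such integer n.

26

r√(n−2)/√(1−r²) ≥ 1.645  ⇔  n−2 ≥ (1.645)²·(1−r²)/r²
(1−r²)/r² = (1−0.1024)/0.1024 = 8.7656
n ≥ 2 + 2.706025·8.7656 = 2 + 23.7199 = 25.7199
⌈25.7199⌉ = 26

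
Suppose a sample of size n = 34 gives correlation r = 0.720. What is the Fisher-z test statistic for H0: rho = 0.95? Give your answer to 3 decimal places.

-5.145

z_r = atanh(0.720) = 0.907645,  z_0 = atanh(0.95) = 1.831781
SE = 1/√(n−3) = 1/√31 = 0.179605
z = (z_r − z_0)/SE = (0.907645 − 1.831781) / 0.179605 = -0.924136 / 0.179605 = -5.145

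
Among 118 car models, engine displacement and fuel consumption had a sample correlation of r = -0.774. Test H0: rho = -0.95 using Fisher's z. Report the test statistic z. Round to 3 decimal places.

Fisher z: atanh(-0.774) = -1.030229, atanh(-0.95) = -1.831781
z = (z_r − z_0)·√(n−3) = (-1.030229 − (-1.831781))·√115 = 0.801552 · 10.723805 = 8.596

8.596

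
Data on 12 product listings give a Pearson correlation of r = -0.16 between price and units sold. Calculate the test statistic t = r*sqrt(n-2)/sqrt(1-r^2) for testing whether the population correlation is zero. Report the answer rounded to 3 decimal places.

-0.513

1 − r² = 1 − 0.0256 = 0.9744;  √(1−r²) = 0.987117
√(n−2) = √10 = 3.162278
t = r·√(n−2)/√(1−r²) = -0.16 · 3.162278 / 0.987117 = -0.513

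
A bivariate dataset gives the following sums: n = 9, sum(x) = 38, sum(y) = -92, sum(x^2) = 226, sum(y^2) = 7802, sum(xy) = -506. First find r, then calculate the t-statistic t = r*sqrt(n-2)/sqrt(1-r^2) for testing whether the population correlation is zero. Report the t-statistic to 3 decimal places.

S_xy = nΣxy − ΣxΣy = 9·(-506) − 38·(-92) = -4554 − (-3496) = -1058
S_xx = nΣx² − (Σx)² = 9·226 − 38² = 2034 − 1444 = 590
S_yy = nΣy² − (Σy)² = 9·7802 − (-92)² = 70218 − 8464 = 61754
r = S_xy / √(S_xx·S_yy) = -1058 / √(590·61754) = -1058 / √36434860 = -1058 / 6036.1296 = -0.1753
t = r·√(n−2)/√(1−r²) = -0.1753·√7 / √(1−0.030730) = -0.463800 / 0.984515 = -0.471

-0.471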